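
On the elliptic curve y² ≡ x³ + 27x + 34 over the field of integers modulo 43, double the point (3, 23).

(17, 26)

tangent at (3, 23): λ = (3·3² + 27)/(2·23) ≡ 11/3. 3⁻¹ ≡ 29 (mod 43), so λ ≡ 11·29 ≡ 18.
  x = λ² - 3 - 3 = 324 - 6 ≡ 17; y = λ·(3 - 17) - 23 ≡ 26. → (17, 26)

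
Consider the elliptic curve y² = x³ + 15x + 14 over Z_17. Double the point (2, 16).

tangent at (2, 16): λ = (3·2² + 15)/(2·16) ≡ 10/15. 15⁻¹ ≡ 8 (mod 17) since 15·8 = 120 ≡ 1, so λ ≡ 10·8 ≡ 12.
  x = λ² - 2 - 2 = 144 - 4 ≡ 4; y = λ·(2 - 4) - 16 ≡ 11. → (4, 11)

(4, 11)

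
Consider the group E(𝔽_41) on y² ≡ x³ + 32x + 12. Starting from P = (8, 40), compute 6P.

Double-and-add on 6 = (110)₂. Start with P = (8, 40) for the leading 1-bit.
double: tangent at (8, 40): λ = (3·8² + 32)/(2·40) ≡ 19/39. 39⁻¹ ≡ 20 (mod 41) since 39·20 = 780 ≡ 1, so λ ≡ 19·20 ≡ 11.
  x = λ² - 8 - 8 = 121 - 16 ≡ 23; y = λ·(8 - 23) - 40 ≡ 0. → (23, 0)
add P: (23, 0) + (8, 40). λ = (40 - 0)/(8 - 23) ≡ 40/26 mod 41. 26⁻¹ ≡ 30 (mod 41) since 26·30 = 780 ≡ 1, so λ ≡ 11.
  x = λ² - 23 - 8 = 121 - 31 ≡ 8; y = λ·(23 - 8) - 0 ≡ 1. → (8, 1)
double: tangent at (8, 1): λ = (3·8² + 32)/(2·1) ≡ 19/2. 2⁻¹ ≡ 21 (mod 41) since 2·21 = 42 ≡ 1, so λ ≡ 19·21 ≡ 30.
  x = λ² - 8 - 8 = 900 - 16 ≡ 23; y = λ·(8 - 23) - 1 ≡ 0. → (23, 0)

(23, 0)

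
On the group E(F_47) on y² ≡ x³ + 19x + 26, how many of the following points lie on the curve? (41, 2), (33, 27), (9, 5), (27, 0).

1

(41, 2): 2² ≡ 4, rhs ≡ 25 → off.
(33, 27): 27² ≡ 24, rhs ≡ 24 → on.
(9, 5): 5² ≡ 25, rhs ≡ 33 → off.
(27, 0): 0² ≡ 0, rhs ≡ 12 → off.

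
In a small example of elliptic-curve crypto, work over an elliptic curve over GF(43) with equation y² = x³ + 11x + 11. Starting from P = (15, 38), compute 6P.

(35, 23)

Double-and-add on 6 = (110)₂. Start with P = (15, 38) for the leading 1-bit.
double: tangent at (15, 38): λ = (3·15² + 11)/(2·38) ≡ 41/33. 33⁻¹ ≡ 30 (mod 43), so λ ≡ 41·30 ≡ 26.
  x = λ² - 15 - 15 = 676 - 30 ≡ 1; y = λ·(15 - 1) - 38 ≡ 25. → (1, 25)
add P: (1, 25) + (15, 38). λ = (38 - 25)/(15 - 1) ≡ 13/14 mod 43. 14⁻¹ ≡ 40 (mod 43) since 14·40 = 560 ≡ 1, so λ ≡ 4.
  x = λ² - 1 - 15 = 16 - 16 ≡ 0; y = λ·(1 - 0) - 25 ≡ 22. → (0, 22)
double: tangent at (0, 22): λ = (3·0² + 11)/(2·22) ≡ 11/1. 1⁻¹ ≡ 1 (mod 43), so λ ≡ 11·1 ≡ 11.
  x = λ² - 0 - 0 = 121 - 0 ≡ 35; y = λ·(0 - 35) - 22 ≡ 23. → (35, 23)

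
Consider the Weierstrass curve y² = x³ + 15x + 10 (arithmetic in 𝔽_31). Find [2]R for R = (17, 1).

(15, 13)

tangent at (17, 1): λ = (3·17² + 15)/(2·1) ≡ 14/2. 2⁻¹ ≡ 16 (mod 31), so λ ≡ 14·16 ≡ 7.
  x = λ² - 17 - 17 = 49 - 34 ≡ 15; y = λ·(17 - 15) - 1 ≡ 13. → (15, 13)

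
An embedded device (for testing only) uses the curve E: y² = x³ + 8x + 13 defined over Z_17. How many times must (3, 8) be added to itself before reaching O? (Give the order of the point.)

7

2P: tangent at (3, 8): λ = (3·3² + 8)/(2·8) ≡ 1/16. 16⁻¹ ≡ 16 (mod 17), so λ ≡ 1·16 ≡ 16.
  x = λ² - 3 - 3 = 256 - 6 ≡ 12; y = λ·(3 - 12) - 8 ≡ 1. → (12, 1)
3P: (12, 1) + (3, 8). λ = (8 - 1)/(3 - 12) ≡ 7/8 mod 17. 8⁻¹ ≡ 15 (mod 17) since 8·15 = 120 ≡ 1, so λ ≡ 3.
  x = λ² - 12 - 3 = 9 - 15 ≡ 11; y = λ·(12 - 11) - 1 ≡ 2. → (11, 2)
4P: (11, 2) + (3, 8). λ = (8 - 2)/(3 - 11) ≡ 6/9 mod 17. 9⁻¹ ≡ 2 (mod 17) since 9·2 = 18 ≡ 1, so λ ≡ 12.
  x = λ² - 11 - 3 = 144 - 14 ≡ 11; y = λ·(11 - 11) - 2 ≡ 15. → (11, 15)
5P: (11, 15) + (3, 8). λ = (8 - 15)/(3 - 11) ≡ 10/9 mod 17. 9⁻¹ ≡ 2 (mod 17) since 9·2 = 18 ≡ 1, so λ ≡ 3.
  x = λ² - 11 - 3 = 9 - 14 ≡ 12; y = λ·(11 - 12) - 15 ≡ 16. → (12, 16)
6P: (12, 16) + (3, 8). λ = (8 - 16)/(3 - 12) ≡ 9/8 mod 17. 8⁻¹ ≡ 15 (mod 17) since 8·15 = 120 ≡ 1, so λ ≡ 16.
  x = λ² - 12 - 3 = 256 - 15 ≡ 3; y = λ·(12 - 3) - 16 ≡ 9. → (3, 9)
7P: (3, 9) + (3, 8): same x and y₁ ≡ -y₂, so the sum is O.
7P = O, so the order is 7.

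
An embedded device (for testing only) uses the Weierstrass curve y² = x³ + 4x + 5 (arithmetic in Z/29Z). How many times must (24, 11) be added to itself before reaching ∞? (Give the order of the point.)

2P: tangent at (24, 11): λ = (3·24² + 4)/(2·11) ≡ 21/22. 22⁻¹ ≡ 4 (mod 29), so λ ≡ 21·4 ≡ 26.
  x = λ² - 24 - 24 = 676 - 48 ≡ 19; y = λ·(24 - 19) - 11 ≡ 3. → (19, 3)
3P: (19, 3) + (24, 11). λ = (11 - 3)/(24 - 19) ≡ 8/5 mod 29. 5⁻¹ ≡ 6 (mod 29) since 5·6 = 30 ≡ 1, so λ ≡ 19.
  x = λ² - 19 - 24 = 361 - 43 ≡ 28; y = λ·(19 - 28) - 3 ≡ 0. → (28, 0)
4P: (28, 0) + (24, 11). λ = (11 - 0)/(24 - 28) ≡ 11/25 mod 29. 25⁻¹ ≡ 7 (mod 29) since 25·7 = 175 ≡ 1, so λ ≡ 19.
  x = λ² - 28 - 24 = 361 - 52 ≡ 19; y = λ·(28 - 19) - 0 ≡ 26. → (19, 26)
5P: (19, 26) + (24, 11). λ = (11 - 26)/(24 - 19) ≡ 14/5 mod 29. 5⁻¹ ≡ 6 (mod 29), so λ ≡ 26.
  x = λ² - 19 - 24 = 676 - 43 ≡ 24; y = λ·(19 - 24) - 26 ≡ 18. → (24, 18)
6P: (24, 18) + (24, 11): same x and y₁ ≡ -y₂, so the sum is ∞.
6P = ∞, so the order is 6.

6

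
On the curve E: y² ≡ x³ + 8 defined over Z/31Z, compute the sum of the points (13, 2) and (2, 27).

(13, 2) + (2, 27). λ = (27 - 2)/(2 - 13) ≡ 25/20 mod 31. 20⁻¹ ≡ 14 (mod 31), so λ ≡ 9.
  x = λ² - 13 - 2 = 81 - 15 ≡ 4; y = λ·(13 - 4) - 2 ≡ 17. → (4, 17)

(4, 17)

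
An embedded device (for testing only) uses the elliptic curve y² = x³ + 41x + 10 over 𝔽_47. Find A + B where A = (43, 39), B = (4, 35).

(12, 16)

(43, 39) + (4, 35). λ = (35 - 39)/(4 - 43) ≡ 43/8 mod 47. 8⁻¹ ≡ 6 (mod 47), so λ ≡ 23.
  x = λ² - 43 - 4 = 529 - 47 ≡ 12; y = λ·(43 - 12) - 39 ≡ 16. → (12, 16)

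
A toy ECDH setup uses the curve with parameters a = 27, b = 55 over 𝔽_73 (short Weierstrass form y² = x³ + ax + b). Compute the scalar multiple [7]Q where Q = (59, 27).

Double-and-add on 7 = (111)₂. Start with Q = (59, 27) for the leading 1-bit.
double: tangent at (59, 27): λ = (3·59² + 27)/(2·27) ≡ 31/54. 54⁻¹ ≡ 23 (mod 73) since 54·23 = 1242 ≡ 1, so λ ≡ 31·23 ≡ 56.
  x = λ² - 59 - 59 = 3136 - 118 ≡ 25; y = λ·(59 - 25) - 27 ≡ 52. → (25, 52)
add Q: (25, 52) + (59, 27). λ = (27 - 52)/(59 - 25) ≡ 48/34 mod 73. 34⁻¹ ≡ 58 (mod 73), so λ ≡ 10.
  x = λ² - 25 - 59 = 100 - 84 ≡ 16; y = λ·(25 - 16) - 52 ≡ 38. → (16, 38)
double: tangent at (16, 38): λ = (3·16² + 27)/(2·38) ≡ 65/3. 3⁻¹ ≡ 49 (mod 73) since 3·49 = 147 ≡ 1, so λ ≡ 65·49 ≡ 46.
  x = λ² - 16 - 16 = 2116 - 32 ≡ 40; y = λ·(16 - 40) - 38 ≡ 26. → (40, 26)
add Q: (40, 26) + (59, 27). λ = (27 - 26)/(59 - 40) ≡ 1/19 mod 73. 19⁻¹ ≡ 50 (mod 73), so λ ≡ 50.
  x = λ² - 40 - 59 = 2500 - 99 ≡ 65; y = λ·(40 - 65) - 26 ≡ 38. → (65, 38)

(65, 38)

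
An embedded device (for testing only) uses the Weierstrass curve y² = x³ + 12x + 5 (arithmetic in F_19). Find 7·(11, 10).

Write Q = (11, 10).
Repeated addition: build up to 7Q.
2Q: tangent at (11, 10): λ = (3·11² + 12)/(2·10) ≡ 14/1. 1⁻¹ ≡ 1 (mod 19), so λ ≡ 14·1 ≡ 14.
  x = λ² - 11 - 11 = 196 - 22 ≡ 3; y = λ·(11 - 3) - 10 ≡ 7. → (3, 7)
3Q: (3, 7) + (11, 10). λ = (10 - 7)/(11 - 3) ≡ 3/8 mod 19. 8⁻¹ ≡ 12 (mod 19), so λ ≡ 17.
  x = λ² - 3 - 11 = 289 - 14 ≡ 9; y = λ·(3 - 9) - 7 ≡ 5. → (9, 5)
4Q: (9, 5) + (11, 10). λ = (10 - 5)/(11 - 9) ≡ 5/2 mod 19. 2⁻¹ ≡ 10 (mod 19), so λ ≡ 12.
  x = λ² - 9 - 11 = 144 - 20 ≡ 10; y = λ·(9 - 10) - 5 ≡ 2. → (10, 2)
5Q: (10, 2) + (11, 10). λ = (10 - 2)/(11 - 10) ≡ 8/1 mod 19. 1⁻¹ ≡ 1 (mod 19), so λ ≡ 8.
  x = λ² - 10 - 11 = 64 - 21 ≡ 5; y = λ·(10 - 5) - 2 ≡ 0. → (5, 0)
6Q: (5, 0) + (11, 10). λ = (10 - 0)/(11 - 5) ≡ 10/6 mod 19. 6⁻¹ ≡ 16 (mod 19) since 6·16 = 96 ≡ 1, so λ ≡ 8.
  x = λ² - 5 - 11 = 64 - 16 ≡ 10; y = λ·(5 - 10) - 0 ≡ 17. → (10, 17)
7Q: (10, 17) + (11, 10). λ = (10 - 17)/(11 - 10) ≡ 12/1 mod 19. 1⁻¹ ≡ 1 (mod 19), so λ ≡ 12.
  x = λ² - 10 - 11 = 144 - 21 ≡ 9; y = λ·(10 - 9) - 17 ≡ 14. → (9, 14)

(9, 14)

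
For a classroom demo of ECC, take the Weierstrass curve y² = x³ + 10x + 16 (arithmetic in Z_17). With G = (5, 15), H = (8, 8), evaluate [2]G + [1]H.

(4, 16)

First 2G:
Repeated addition: build up to 2G.
2G: tangent at (5, 15): λ = (3·5² + 10)/(2·15) ≡ 0/13. 13⁻¹ ≡ 4 (mod 17), so λ ≡ 0·4 ≡ 0.
  x = λ² - 5 - 5 = 0 - 10 ≡ 7; y = λ·(5 - 7) - 15 ≡ 2. → (7, 2)
2G = (7, 2).
Finally 2G + H:
(7, 2) + (8, 8). λ = (8 - 2)/(8 - 7) ≡ 6/1 mod 17. 1⁻¹ ≡ 1 (mod 17) since 1·1 = 1 ≡ 1, so λ ≡ 6.
  x = λ² - 7 - 8 = 36 - 15 ≡ 4; y = λ·(7 - 4) - 2 ≡ 16. → (4, 16)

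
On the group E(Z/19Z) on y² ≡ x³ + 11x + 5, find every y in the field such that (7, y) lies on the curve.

x³ + 11x + 5 = 425 ≡ 7 (mod 19).
Square roots of 7 mod 19: 8 and 11 (since 8² = 64 ≡ 7).

8, 11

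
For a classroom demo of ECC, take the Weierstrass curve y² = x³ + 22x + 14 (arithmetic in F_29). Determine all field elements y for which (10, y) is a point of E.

4, 25

x³ + 22x + 14 = 1234 ≡ 16 (mod 29).
Square roots of 16 mod 29: 4 and 25 (since 4² = 16 ≡ 16).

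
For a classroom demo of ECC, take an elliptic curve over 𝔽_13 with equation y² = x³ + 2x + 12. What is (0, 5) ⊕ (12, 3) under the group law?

(0, 5) + (12, 3). λ = (3 - 5)/(12 - 0) ≡ 11/12 mod 13. 12⁻¹ ≡ 12 (mod 13) since 12·12 = 144 ≡ 1, so λ ≡ 2.
  x = λ² - 0 - 12 = 4 - 12 ≡ 5; y = λ·(0 - 5) - 5 ≡ 11. → (5, 11)

(5, 11)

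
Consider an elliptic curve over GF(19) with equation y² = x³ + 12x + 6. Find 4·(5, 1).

(8, 14)

Write G = (5, 1).
Repeated addition: build up to 4G.
2G: tangent at (5, 1): λ = (3·5² + 12)/(2·1) ≡ 11/2. 2⁻¹ ≡ 10 (mod 19), so λ ≡ 11·10 ≡ 15.
  x = λ² - 5 - 5 = 225 - 10 ≡ 6; y = λ·(5 - 6) - 1 ≡ 3. → (6, 3)
3G: (6, 3) + (5, 1). λ = (1 - 3)/(5 - 6) ≡ 17/18 mod 19. 18⁻¹ ≡ 18 (mod 19), so λ ≡ 2.
  x = λ² - 6 - 5 = 4 - 11 ≡ 12; y = λ·(6 - 12) - 3 ≡ 4. → (12, 4)
4G: (12, 4) + (5, 1). λ = (1 - 4)/(5 - 12) ≡ 16/12 mod 19. 12⁻¹ ≡ 8 (mod 19), so λ ≡ 14.
  x = λ² - 12 - 5 = 196 - 17 ≡ 8; y = λ·(12 - 8) - 4 ≡ 14. → (8, 14)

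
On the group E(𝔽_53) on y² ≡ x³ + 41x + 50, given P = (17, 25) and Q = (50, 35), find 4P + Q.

(31, 52)

First 4P:
Repeated addition: build up to 4P.
2P: tangent at (17, 25): λ = (3·17² + 41)/(2·25) ≡ 7/50. 50⁻¹ ≡ 35 (mod 53), so λ ≡ 7·35 ≡ 33.
  x = λ² - 17 - 17 = 1089 - 34 ≡ 48; y = λ·(17 - 48) - 25 ≡ 12. → (48, 12)
3P: (48, 12) + (17, 25). λ = (25 - 12)/(17 - 48) ≡ 13/22 mod 53. 22⁻¹ ≡ 41 (mod 53), so λ ≡ 3.
  x = λ² - 48 - 17 = 9 - 65 ≡ 50; y = λ·(48 - 50) - 12 ≡ 35. → (50, 35)
4P: (50, 35) + (17, 25). λ = (25 - 35)/(17 - 50) ≡ 43/20 mod 53. 20⁻¹ ≡ 8 (mod 53), so λ ≡ 26.
  x = λ² - 50 - 17 = 676 - 67 ≡ 26; y = λ·(50 - 26) - 35 ≡ 6. → (26, 6)
4P = (26, 6).
Finally 4P + Q:
(26, 6) + (50, 35). λ = (35 - 6)/(50 - 26) ≡ 29/24 mod 53. 24⁻¹ ≡ 42 (mod 53), so λ ≡ 52.
  x = λ² - 26 - 50 = 2704 - 76 ≡ 31; y = λ·(26 - 31) - 6 ≡ 52. → (31, 52)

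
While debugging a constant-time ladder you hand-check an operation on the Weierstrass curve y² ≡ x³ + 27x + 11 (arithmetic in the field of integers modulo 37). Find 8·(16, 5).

(5, 30)

Write Q = (16, 5).
Double-and-add on 8 = (1000)₂. Start with Q = (16, 5) for the leading 1-bit.
double: tangent at (16, 5): λ = (3·16² + 27)/(2·5) ≡ 18/10. 10⁻¹ ≡ 26 (mod 37), so λ ≡ 18·26 ≡ 24.
  x = λ² - 16 - 16 = 576 - 32 ≡ 26; y = λ·(16 - 26) - 5 ≡ 14. → (26, 14)
double: tangent at (26, 14): λ = (3·26² + 27)/(2·14) ≡ 20/28. 28⁻¹ ≡ 4 (mod 37), so λ ≡ 20·4 ≡ 6.
  x = λ² - 26 - 26 = 36 - 52 ≡ 21; y = λ·(26 - 21) - 14 ≡ 16. → (21, 16)
double: tangent at (21, 16): λ = (3·21² + 27)/(2·16) ≡ 18/32. 32⁻¹ ≡ 22 (mod 37), so λ ≡ 18·22 ≡ 26.
  x = λ² - 21 - 21 = 676 - 42 ≡ 5; y = λ·(21 - 5) - 16 ≡ 30. → (5, 30)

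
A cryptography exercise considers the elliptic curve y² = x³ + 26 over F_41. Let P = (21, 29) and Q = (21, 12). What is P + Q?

O

The two points share x = 21 and their y-coordinates satisfy 29 + 12 ≡ 0 (mod 41), so they are inverses. Their sum is ∞.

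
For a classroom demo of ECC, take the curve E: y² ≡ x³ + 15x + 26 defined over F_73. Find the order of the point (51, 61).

2P: tangent at (51, 61): λ = (3·51² + 15)/(2·61) ≡ 7/49. 49⁻¹ ≡ 3 (mod 73), so λ ≡ 7·3 ≡ 21.
  x = λ² - 51 - 51 = 441 - 102 ≡ 47; y = λ·(51 - 47) - 61 ≡ 23. → (47, 23)
3P: (47, 23) + (51, 61). λ = (61 - 23)/(51 - 47) ≡ 38/4 mod 73. 4⁻¹ ≡ 55 (mod 73) since 4·55 = 220 ≡ 1, so λ ≡ 46.
  x = λ² - 47 - 51 = 2116 - 98 ≡ 47; y = λ·(47 - 47) - 23 ≡ 50. → (47, 50)
4P: (47, 50) + (51, 61). λ = (61 - 50)/(51 - 47) ≡ 11/4 mod 73. 4⁻¹ ≡ 55 (mod 73), so λ ≡ 21.
  x = λ² - 47 - 51 = 441 - 98 ≡ 51; y = λ·(47 - 51) - 50 ≡ 12. → (51, 12)
5P: (51, 12) + (51, 61): same x and y₁ ≡ -y₂, so the sum is O.
5P = O, so the order is 5.

5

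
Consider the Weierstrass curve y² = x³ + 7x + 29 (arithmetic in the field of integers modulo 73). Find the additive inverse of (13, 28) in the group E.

-(13, 28) = (13, -28 mod 73) = (13, 45).

(13, 45)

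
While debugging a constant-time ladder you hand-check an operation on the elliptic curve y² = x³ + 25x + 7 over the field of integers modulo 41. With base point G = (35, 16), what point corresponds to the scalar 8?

Repeated addition: build up to 8G.
2G: tangent at (35, 16): λ = (3·35² + 25)/(2·16) ≡ 10/32. 32⁻¹ ≡ 9 (mod 41), so λ ≡ 10·9 ≡ 8.
  x = λ² - 35 - 35 = 64 - 70 ≡ 35; y = λ·(35 - 35) - 16 ≡ 25. → (35, 25)
3G: (35, 25) + (35, 16): same x and y₁ ≡ -y₂, so the sum is the point at infinity.
4G: the point at infinity + (35, 16) = (35, 16) (identity).
5G: tangent at (35, 16): λ = (3·35² + 25)/(2·16) ≡ 10/32. 32⁻¹ ≡ 9 (mod 41), so λ ≡ 10·9 ≡ 8.
  x = λ² - 35 - 35 = 64 - 70 ≡ 35; y = λ·(35 - 35) - 16 ≡ 25. → (35, 25)
6G: (35, 25) + (35, 16): same x and y₁ ≡ -y₂, so the sum is the point at infinity.
7G: the point at infinity + (35, 16) = (35, 16) (identity).
8G: tangent at (35, 16): λ = (3·35² + 25)/(2·16) ≡ 10/32. 32⁻¹ ≡ 9 (mod 41), so λ ≡ 10·9 ≡ 8.
  x = λ² - 35 - 35 = 64 - 70 ≡ 35; y = λ·(35 - 35) - 16 ≡ 25. → (35, 25)

(35, 25)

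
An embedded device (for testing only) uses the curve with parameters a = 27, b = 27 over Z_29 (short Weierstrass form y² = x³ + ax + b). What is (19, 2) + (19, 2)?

(24, 17)

tangent at (19, 2): λ = (3·19² + 27)/(2·2) ≡ 8/4. 4⁻¹ ≡ 22 (mod 29), so λ ≡ 8·22 ≡ 2.
  x = λ² - 19 - 19 = 4 - 38 ≡ 24; y = λ·(19 - 24) - 2 ≡ 17. → (24, 17)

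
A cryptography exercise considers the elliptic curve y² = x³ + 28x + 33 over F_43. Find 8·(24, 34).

Write G = (24, 34).
Repeated addition: build up to 8G.
2G: tangent at (24, 34): λ = (3·24² + 28)/(2·34) ≡ 36/25. 25⁻¹ ≡ 31 (mod 43), so λ ≡ 36·31 ≡ 41.
  x = λ² - 24 - 24 = 1681 - 48 ≡ 42; y = λ·(24 - 42) - 34 ≡ 2. → (42, 2)
3G: (42, 2) + (24, 34). λ = (34 - 2)/(24 - 42) ≡ 32/25 mod 43. 25⁻¹ ≡ 31 (mod 43) since 25·31 = 775 ≡ 1, so λ ≡ 3.
  x = λ² - 42 - 24 = 9 - 66 ≡ 29; y = λ·(42 - 29) - 2 ≡ 37. → (29, 37)
4G: (29, 37) + (24, 34). λ = (34 - 37)/(24 - 29) ≡ 40/38 mod 43. 38⁻¹ ≡ 17 (mod 43) since 38·17 = 646 ≡ 1, so λ ≡ 35.
  x = λ² - 29 - 24 = 1225 - 53 ≡ 11; y = λ·(29 - 11) - 37 ≡ 34. → (11, 34)
5G: (11, 34) + (24, 34). λ = (34 - 34)/(24 - 11) ≡ 0/13 mod 43. 13⁻¹ ≡ 10 (mod 43), so λ ≡ 0.
  x = λ² - 11 - 24 = 0 - 35 ≡ 8; y = λ·(11 - 8) - 34 ≡ 9. → (8, 9)
6G: (8, 9) + (24, 34). λ = (34 - 9)/(24 - 8) ≡ 25/16 mod 43. 16⁻¹ ≡ 35 (mod 43) since 16·35 = 560 ≡ 1, so λ ≡ 15.
  x = λ² - 8 - 24 = 225 - 32 ≡ 21; y = λ·(8 - 21) - 9 ≡ 11. → (21, 11)
7G: (21, 11) + (24, 34). λ = (34 - 11)/(24 - 21) ≡ 23/3 mod 43. 3⁻¹ ≡ 29 (mod 43), so λ ≡ 22.
  x = λ² - 21 - 24 = 484 - 45 ≡ 9; y = λ·(21 - 9) - 11 ≡ 38. → (9, 38)
8G: (9, 38) + (24, 34). λ = (34 - 38)/(24 - 9) ≡ 39/15 mod 43. 15⁻¹ ≡ 23 (mod 43) since 15·23 = 345 ≡ 1, so λ ≡ 37.
  x = λ² - 9 - 24 = 1369 - 33 ≡ 3; y = λ·(9 - 3) - 38 ≡ 12. → (3, 12)

(3, 12)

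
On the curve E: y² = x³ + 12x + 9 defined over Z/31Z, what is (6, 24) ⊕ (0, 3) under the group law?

(6, 24) + (0, 3). λ = (3 - 24)/(0 - 6) ≡ 10/25 mod 31. 25⁻¹ ≡ 5 (mod 31) since 25·5 = 125 ≡ 1, so λ ≡ 19.
  x = λ² - 6 - 0 = 361 - 6 ≡ 14; y = λ·(6 - 14) - 24 ≡ 10. → (14, 10)

(14, 10)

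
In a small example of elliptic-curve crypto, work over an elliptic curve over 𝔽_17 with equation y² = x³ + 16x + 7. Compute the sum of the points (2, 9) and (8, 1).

(2, 9) + (8, 1). λ = (1 - 9)/(8 - 2) ≡ 9/6 mod 17. 6⁻¹ ≡ 3 (mod 17) since 6·3 = 18 ≡ 1, so λ ≡ 10.
  x = λ² - 2 - 8 = 100 - 10 ≡ 5; y = λ·(2 - 5) - 9 ≡ 12. → (5, 12)

(5, 12)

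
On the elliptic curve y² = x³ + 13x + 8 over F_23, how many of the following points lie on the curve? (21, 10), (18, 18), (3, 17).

(21, 10): 10² ≡ 8, rhs ≡ 20 → off.
(18, 18): 18² ≡ 2, rhs ≡ 2 → on.
(3, 17): 17² ≡ 13, rhs ≡ 5 → off.

1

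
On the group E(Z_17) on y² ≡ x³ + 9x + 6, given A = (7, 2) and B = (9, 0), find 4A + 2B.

First 4A:
Double-and-add on 4 = (100)₂. Start with A = (7, 2) for the leading 1-bit.
double: tangent at (7, 2): λ = (3·7² + 9)/(2·2) ≡ 3/4. 4⁻¹ ≡ 13 (mod 17) since 4·13 = 52 ≡ 1, so λ ≡ 3·13 ≡ 5.
  x = λ² - 7 - 7 = 25 - 14 ≡ 11; y = λ·(7 - 11) - 2 ≡ 12. → (11, 12)
double: tangent at (11, 12): λ = (3·11² + 9)/(2·12) ≡ 15/7. 7⁻¹ ≡ 5 (mod 17), so λ ≡ 15·5 ≡ 7.
  x = λ² - 11 - 11 = 49 - 22 ≡ 10; y = λ·(11 - 10) - 12 ≡ 12. → (10, 12)
4A = (10, 12).
Next 2B:
Repeated addition: build up to 2B.
2B: (9, 0) + (9, 0): same x and y₁ ≡ -y₂, so the sum is O.
2B = O.
Finally 4A + 2B:
(10, 12) + O = (10, 12) (identity).

(10, 12)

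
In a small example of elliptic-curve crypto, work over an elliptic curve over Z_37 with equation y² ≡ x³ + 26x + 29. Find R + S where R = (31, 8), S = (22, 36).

(31, 8) + (22, 36). λ = (36 - 8)/(22 - 31) ≡ 28/28 mod 37. 28⁻¹ ≡ 4 (mod 37) since 28·4 = 112 ≡ 1, so λ ≡ 1.
  x = λ² - 31 - 22 = 1 - 53 ≡ 22; y = λ·(31 - 22) - 8 ≡ 1. → (22, 1)

(22, 1)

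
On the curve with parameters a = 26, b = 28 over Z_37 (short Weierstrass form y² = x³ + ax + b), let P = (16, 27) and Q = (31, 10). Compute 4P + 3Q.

First 4P:
Repeated addition: build up to 4P.
2P: tangent at (16, 27): λ = (3·16² + 26)/(2·27) ≡ 17/17. 17⁻¹ ≡ 24 (mod 37), so λ ≡ 17·24 ≡ 1.
  x = λ² - 16 - 16 = 1 - 32 ≡ 6; y = λ·(16 - 6) - 27 ≡ 20. → (6, 20)
3P: (6, 20) + (16, 27). λ = (27 - 20)/(16 - 6) ≡ 7/10 mod 37. 10⁻¹ ≡ 26 (mod 37) since 10·26 = 260 ≡ 1, so λ ≡ 34.
  x = λ² - 6 - 16 = 1156 - 22 ≡ 24; y = λ·(6 - 24) - 20 ≡ 34. → (24, 34)
4P: (24, 34) + (16, 27). λ = (27 - 34)/(16 - 24) ≡ 30/29 mod 37. 29⁻¹ ≡ 23 (mod 37), so λ ≡ 24.
  x = λ² - 24 - 16 = 576 - 40 ≡ 18; y = λ·(24 - 18) - 34 ≡ 36. → (18, 36)
4P = (18, 36).
Next 3Q:
Repeated addition: build up to 3Q.
2Q: tangent at (31, 10): λ = (3·31² + 26)/(2·10) ≡ 23/20. 20⁻¹ ≡ 13 (mod 37) since 20·13 = 260 ≡ 1, so λ ≡ 23·13 ≡ 3.
  x = λ² - 31 - 31 = 9 - 62 ≡ 21; y = λ·(31 - 21) - 10 ≡ 20. → (21, 20)
3Q: (21, 20) + (31, 10). λ = (10 - 20)/(31 - 21) ≡ 27/10 mod 37. 10⁻¹ ≡ 26 (mod 37) since 10·26 = 260 ≡ 1, so λ ≡ 36.
  x = λ² - 21 - 31 = 1296 - 52 ≡ 23; y = λ·(21 - 23) - 20 ≡ 19. → (23, 19)
3Q = (23, 19).
Finally 4P + 3Q:
(18, 36) + (23, 19). λ = (19 - 36)/(23 - 18) ≡ 20/5 mod 37. 5⁻¹ ≡ 15 (mod 37) since 5·15 = 75 ≡ 1, so λ ≡ 4.
  x = λ² - 18 - 23 = 16 - 41 ≡ 12; y = λ·(18 - 12) - 36 ≡ 25. → (12, 25)

(12, 25)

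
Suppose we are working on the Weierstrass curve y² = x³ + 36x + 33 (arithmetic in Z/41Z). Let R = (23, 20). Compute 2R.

(38, 12)

tangent at (23, 20): λ = (3·23² + 36)/(2·20) ≡ 24/40. 40⁻¹ ≡ 40 (mod 41) since 40·40 = 1600 ≡ 1, so λ ≡ 24·40 ≡ 17.
  x = λ² - 23 - 23 = 289 - 46 ≡ 38; y = λ·(23 - 38) - 20 ≡ 12. → (38, 12)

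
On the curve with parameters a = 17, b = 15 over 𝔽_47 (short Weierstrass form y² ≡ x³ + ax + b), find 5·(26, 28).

Write P = (26, 28).
Repeated addition: build up to 5P.
2P: tangent at (26, 28): λ = (3·26² + 17)/(2·28) ≡ 24/9. 9⁻¹ ≡ 21 (mod 47), so λ ≡ 24·21 ≡ 34.
  x = λ² - 26 - 26 = 1156 - 52 ≡ 23; y = λ·(26 - 23) - 28 ≡ 27. → (23, 27)
3P: (23, 27) + (26, 28). λ = (28 - 27)/(26 - 23) ≡ 1/3 mod 47. 3⁻¹ ≡ 16 (mod 47), so λ ≡ 16.
  x = λ² - 23 - 26 = 256 - 49 ≡ 19; y = λ·(23 - 19) - 27 ≡ 37. → (19, 37)
4P: (19, 37) + (26, 28). λ = (28 - 37)/(26 - 19) ≡ 38/7 mod 47. 7⁻¹ ≡ 27 (mod 47), so λ ≡ 39.
  x = λ² - 19 - 26 = 1521 - 45 ≡ 19; y = λ·(19 - 19) - 37 ≡ 10. → (19, 10)
5P: (19, 10) + (26, 28). λ = (28 - 10)/(26 - 19) ≡ 18/7 mod 47. 7⁻¹ ≡ 27 (mod 47) since 7·27 = 189 ≡ 1, so λ ≡ 16.
  x = λ² - 19 - 26 = 256 - 45 ≡ 23; y = λ·(19 - 23) - 10 ≡ 20. → (23, 20)

(23, 20)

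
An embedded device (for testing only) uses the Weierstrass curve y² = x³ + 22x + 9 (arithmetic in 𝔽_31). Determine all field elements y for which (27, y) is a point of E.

x³ + 22x + 9 = 20286 ≡ 12 (mod 31).
12 is a non-residue mod 31; no y exists.

none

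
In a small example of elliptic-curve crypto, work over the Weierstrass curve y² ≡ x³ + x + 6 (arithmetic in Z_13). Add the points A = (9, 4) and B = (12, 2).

(9, 4) + (12, 2). λ = (2 - 4)/(12 - 9) ≡ 11/3 mod 13. 3⁻¹ ≡ 9 (mod 13), so λ ≡ 8.
  x = λ² - 9 - 12 = 64 - 21 ≡ 4; y = λ·(9 - 4) - 4 ≡ 10. → (4, 10)

(4, 10)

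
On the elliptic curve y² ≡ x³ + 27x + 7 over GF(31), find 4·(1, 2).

(5, 9)

Write P = (1, 2).
Double-and-add on 4 = (100)₂. Start with P = (1, 2) for the leading 1-bit.
double: tangent at (1, 2): λ = (3·1² + 27)/(2·2) ≡ 30/4. 4⁻¹ ≡ 8 (mod 31) since 4·8 = 32 ≡ 1, so λ ≡ 30·8 ≡ 23.
  x = λ² - 1 - 1 = 529 - 2 ≡ 0; y = λ·(1 - 0) - 2 ≡ 21. → (0, 21)
double: tangent at (0, 21): λ = (3·0² + 27)/(2·21) ≡ 27/11. 11⁻¹ ≡ 17 (mod 31), so λ ≡ 27·17 ≡ 25.
  x = λ² - 0 - 0 = 625 - 0 ≡ 5; y = λ·(0 - 5) - 21 ≡ 9. → (5, 9)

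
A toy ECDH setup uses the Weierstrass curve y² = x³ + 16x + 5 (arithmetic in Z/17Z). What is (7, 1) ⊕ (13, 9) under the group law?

(12, 15)

(7, 1) + (13, 9). λ = (9 - 1)/(13 - 7) ≡ 8/6 mod 17. 6⁻¹ ≡ 3 (mod 17), so λ ≡ 7.
  x = λ² - 7 - 13 = 49 - 20 ≡ 12; y = λ·(7 - 12) - 1 ≡ 15. → (12, 15)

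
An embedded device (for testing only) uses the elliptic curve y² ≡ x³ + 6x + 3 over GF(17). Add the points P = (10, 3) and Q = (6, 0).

(10, 3) + (6, 0). λ = (0 - 3)/(6 - 10) ≡ 14/13 mod 17. 13⁻¹ ≡ 4 (mod 17), so λ ≡ 5.
  x = λ² - 10 - 6 = 25 - 16 ≡ 9; y = λ·(10 - 9) - 3 ≡ 2. → (9, 2)

(9, 2)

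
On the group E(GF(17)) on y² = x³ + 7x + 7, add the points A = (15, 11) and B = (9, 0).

(15, 11) + (9, 0). λ = (0 - 11)/(9 - 15) ≡ 6/11 mod 17. 11⁻¹ ≡ 14 (mod 17), so λ ≡ 16.
  x = λ² - 15 - 9 = 256 - 24 ≡ 11; y = λ·(15 - 11) - 11 ≡ 2. → (11, 2)

(11, 2)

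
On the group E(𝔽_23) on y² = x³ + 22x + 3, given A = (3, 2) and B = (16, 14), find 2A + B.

First 2A:
Repeated addition: build up to 2A.
2A: tangent at (3, 2): λ = (3·3² + 22)/(2·2) ≡ 3/4. 4⁻¹ ≡ 6 (mod 23) since 4·6 = 24 ≡ 1, so λ ≡ 3·6 ≡ 18.
  x = λ² - 3 - 3 = 324 - 6 ≡ 19; y = λ·(3 - 19) - 2 ≡ 9. → (19, 9)
2A = (19, 9).
Finally 2A + B:
(19, 9) + (16, 14). λ = (14 - 9)/(16 - 19) ≡ 5/20 mod 23. 20⁻¹ ≡ 15 (mod 23) since 20·15 = 300 ≡ 1, so λ ≡ 6.
  x = λ² - 19 - 16 = 36 - 35 ≡ 1; y = λ·(19 - 1) - 9 ≡ 7. → (1, 7)

(1, 7)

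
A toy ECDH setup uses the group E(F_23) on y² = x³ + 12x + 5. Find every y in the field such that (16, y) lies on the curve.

none

x³ + 12x + 5 = 4293 ≡ 15 (mod 23).
15 is a non-residue mod 23; no y exists.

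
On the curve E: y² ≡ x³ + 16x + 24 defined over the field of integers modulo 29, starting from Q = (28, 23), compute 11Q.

Repeated addition: build up to 11Q.
2Q: tangent at (28, 23): λ = (3·28² + 16)/(2·23) ≡ 19/17. 17⁻¹ ≡ 12 (mod 29), so λ ≡ 19·12 ≡ 25.
  x = λ² - 28 - 28 = 625 - 56 ≡ 18; y = λ·(28 - 18) - 23 ≡ 24. → (18, 24)
3Q: (18, 24) + (28, 23). λ = (23 - 24)/(28 - 18) ≡ 28/10 mod 29. 10⁻¹ ≡ 3 (mod 29), so λ ≡ 26.
  x = λ² - 18 - 28 = 676 - 46 ≡ 21; y = λ·(18 - 21) - 24 ≡ 14. → (21, 14)
4Q: (21, 14) + (28, 23). λ = (23 - 14)/(28 - 21) ≡ 9/7 mod 29. 7⁻¹ ≡ 25 (mod 29) since 7·25 = 175 ≡ 1, so λ ≡ 22.
  x = λ² - 21 - 28 = 484 - 49 ≡ 0; y = λ·(21 - 0) - 14 ≡ 13. → (0, 13)
5Q: (0, 13) + (28, 23). λ = (23 - 13)/(28 - 0) ≡ 10/28 mod 29. 28⁻¹ ≡ 28 (mod 29) since 28·28 = 784 ≡ 1, so λ ≡ 19.
  x = λ² - 0 - 28 = 361 - 28 ≡ 14; y = λ·(0 - 14) - 13 ≡ 11. → (14, 11)
6Q: (14, 11) + (28, 23). λ = (23 - 11)/(28 - 14) ≡ 12/14 mod 29. 14⁻¹ ≡ 27 (mod 29), so λ ≡ 5.
  x = λ² - 14 - 28 = 25 - 42 ≡ 12; y = λ·(14 - 12) - 11 ≡ 28. → (12, 28)
7Q: (12, 28) + (28, 23). λ = (23 - 28)/(28 - 12) ≡ 24/16 mod 29. 16⁻¹ ≡ 20 (mod 29), so λ ≡ 16.
  x = λ² - 12 - 28 = 256 - 40 ≡ 13; y = λ·(12 - 13) - 28 ≡ 14. → (13, 14)
8Q: (13, 14) + (28, 23). λ = (23 - 14)/(28 - 13) ≡ 9/15 mod 29. 15⁻¹ ≡ 2 (mod 29) since 15·2 = 30 ≡ 1, so λ ≡ 18.
  x = λ² - 13 - 28 = 324 - 41 ≡ 22; y = λ·(13 - 22) - 14 ≡ 27. → (22, 27)
9Q: (22, 27) + (28, 23). λ = (23 - 27)/(28 - 22) ≡ 25/6 mod 29. 6⁻¹ ≡ 5 (mod 29) since 6·5 = 30 ≡ 1, so λ ≡ 9.
  x = λ² - 22 - 28 = 81 - 50 ≡ 2; y = λ·(22 - 2) - 27 ≡ 8. → (2, 8)
10Q: (2, 8) + (28, 23). λ = (23 - 8)/(28 - 2) ≡ 15/26 mod 29. 26⁻¹ ≡ 19 (mod 29), so λ ≡ 24.
  x = λ² - 2 - 28 = 576 - 30 ≡ 24; y = λ·(2 - 24) - 8 ≡ 15. → (24, 15)
11Q: (24, 15) + (28, 23). λ = (23 - 15)/(28 - 24) ≡ 8/4 mod 29. 4⁻¹ ≡ 22 (mod 29) since 4·22 = 88 ≡ 1, so λ ≡ 2.
  x = λ² - 24 - 28 = 4 - 52 ≡ 10; y = λ·(24 - 10) - 15 ≡ 13. → (10, 13)

(10, 13)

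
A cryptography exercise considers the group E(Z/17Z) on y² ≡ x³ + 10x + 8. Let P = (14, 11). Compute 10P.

(11, 15)

Repeated addition: build up to 10P.
2P: tangent at (14, 11): λ = (3·14² + 10)/(2·11) ≡ 3/5. 5⁻¹ ≡ 7 (mod 17), so λ ≡ 3·7 ≡ 4.
  x = λ² - 14 - 14 = 16 - 28 ≡ 5; y = λ·(14 - 5) - 11 ≡ 8. → (5, 8)
3P: (5, 8) + (14, 11). λ = (11 - 8)/(14 - 5) ≡ 3/9 mod 17. 9⁻¹ ≡ 2 (mod 17) since 9·2 = 18 ≡ 1, so λ ≡ 6.
  x = λ² - 5 - 14 = 36 - 19 ≡ 0; y = λ·(5 - 0) - 8 ≡ 5. → (0, 5)
4P: (0, 5) + (14, 11). λ = (11 - 5)/(14 - 0) ≡ 6/14 mod 17. 14⁻¹ ≡ 11 (mod 17), so λ ≡ 15.
  x = λ² - 0 - 14 = 225 - 14 ≡ 7; y = λ·(0 - 7) - 5 ≡ 9. → (7, 9)
5P: (7, 9) + (14, 11). λ = (11 - 9)/(14 - 7) ≡ 2/7 mod 17. 7⁻¹ ≡ 5 (mod 17), so λ ≡ 10.
  x = λ² - 7 - 14 = 100 - 21 ≡ 11; y = λ·(7 - 11) - 9 ≡ 2. → (11, 2)
6P: (11, 2) + (14, 11). λ = (11 - 2)/(14 - 11) ≡ 9/3 mod 17. 3⁻¹ ≡ 6 (mod 17), so λ ≡ 3.
  x = λ² - 11 - 14 = 9 - 25 ≡ 1; y = λ·(11 - 1) - 2 ≡ 11. → (1, 11)
7P: (1, 11) + (14, 11). λ = (11 - 11)/(14 - 1) ≡ 0/13 mod 17. 13⁻¹ ≡ 4 (mod 17) since 13·4 = 52 ≡ 1, so λ ≡ 0.
  x = λ² - 1 - 14 = 0 - 15 ≡ 2; y = λ·(1 - 2) - 11 ≡ 6. → (2, 6)
8P: (2, 6) + (14, 11). λ = (11 - 6)/(14 - 2) ≡ 5/12 mod 17. 12⁻¹ ≡ 10 (mod 17) since 12·10 = 120 ≡ 1, so λ ≡ 16.
  x = λ² - 2 - 14 = 256 - 16 ≡ 2; y = λ·(2 - 2) - 6 ≡ 11. → (2, 11)
9P: (2, 11) + (14, 11). λ = (11 - 11)/(14 - 2) ≡ 0/12 mod 17. 12⁻¹ ≡ 10 (mod 17) since 12·10 = 120 ≡ 1, so λ ≡ 0.
  x = λ² - 2 - 14 = 0 - 16 ≡ 1; y = λ·(2 - 1) - 11 ≡ 6. → (1, 6)
10P: (1, 6) + (14, 11). λ = (11 - 6)/(14 - 1) ≡ 5/13 mod 17. 13⁻¹ ≡ 4 (mod 17), so λ ≡ 3.
  x = λ² - 1 - 14 = 9 - 15 ≡ 11; y = λ·(1 - 11) - 6 ≡ 15. → (11, 15)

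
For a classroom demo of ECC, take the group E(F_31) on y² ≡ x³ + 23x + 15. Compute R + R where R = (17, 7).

tangent at (17, 7): λ = (3·17² + 23)/(2·7) ≡ 22/14. 14⁻¹ ≡ 20 (mod 31) since 14·20 = 280 ≡ 1, so λ ≡ 22·20 ≡ 6.
  x = λ² - 17 - 17 = 36 - 34 ≡ 2; y = λ·(17 - 2) - 7 ≡ 21. → (2, 21)

(2, 21)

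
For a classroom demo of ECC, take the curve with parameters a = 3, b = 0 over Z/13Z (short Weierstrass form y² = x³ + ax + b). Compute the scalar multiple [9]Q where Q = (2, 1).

Repeated addition: build up to 9Q.
2Q: tangent at (2, 1): λ = (3·2² + 3)/(2·1) ≡ 2/2. 2⁻¹ ≡ 7 (mod 13), so λ ≡ 2·7 ≡ 1.
  x = λ² - 2 - 2 = 1 - 4 ≡ 10; y = λ·(2 - 10) - 1 ≡ 4. → (10, 4)
3Q: (10, 4) + (2, 1). λ = (1 - 4)/(2 - 10) ≡ 10/5 mod 13. 5⁻¹ ≡ 8 (mod 13), so λ ≡ 2.
  x = λ² - 10 - 2 = 4 - 12 ≡ 5; y = λ·(10 - 5) - 4 ≡ 6. → (5, 6)
4Q: (5, 6) + (2, 1). λ = (1 - 6)/(2 - 5) ≡ 8/10 mod 13. 10⁻¹ ≡ 4 (mod 13) since 10·4 = 40 ≡ 1, so λ ≡ 6.
  x = λ² - 5 - 2 = 36 - 7 ≡ 3; y = λ·(5 - 3) - 6 ≡ 6. → (3, 6)
5Q: (3, 6) + (2, 1). λ = (1 - 6)/(2 - 3) ≡ 8/12 mod 13. 12⁻¹ ≡ 12 (mod 13), so λ ≡ 5.
  x = λ² - 3 - 2 = 25 - 5 ≡ 7; y = λ·(3 - 7) - 6 ≡ 0. → (7, 0)
6Q: (7, 0) + (2, 1). λ = (1 - 0)/(2 - 7) ≡ 1/8 mod 13. 8⁻¹ ≡ 5 (mod 13) since 8·5 = 40 ≡ 1, so λ ≡ 5.
  x = λ² - 7 - 2 = 25 - 9 ≡ 3; y = λ·(7 - 3) - 0 ≡ 7. → (3, 7)
7Q: (3, 7) + (2, 1). λ = (1 - 7)/(2 - 3) ≡ 7/12 mod 13. 12⁻¹ ≡ 12 (mod 13) since 12·12 = 144 ≡ 1, so λ ≡ 6.
  x = λ² - 3 - 2 = 36 - 5 ≡ 5; y = λ·(3 - 5) - 7 ≡ 7. → (5, 7)
8Q: (5, 7) + (2, 1). λ = (1 - 7)/(2 - 5) ≡ 7/10 mod 13. 10⁻¹ ≡ 4 (mod 13) since 10·4 = 40 ≡ 1, so λ ≡ 2.
  x = λ² - 5 - 2 = 4 - 7 ≡ 10; y = λ·(5 - 10) - 7 ≡ 9. → (10, 9)
9Q: (10, 9) + (2, 1). λ = (1 - 9)/(2 - 10) ≡ 5/5 mod 13. 5⁻¹ ≡ 8 (mod 13), so λ ≡ 1.
  x = λ² - 10 - 2 = 1 - 12 ≡ 2; y = λ·(10 - 2) - 9 ≡ 12. → (2, 12)

(2, 12)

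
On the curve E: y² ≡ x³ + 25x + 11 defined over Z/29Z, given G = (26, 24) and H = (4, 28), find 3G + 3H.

(24, 14)

First 3G:
Repeated addition: build up to 3G.
2G: tangent at (26, 24): λ = (3·26² + 25)/(2·24) ≡ 23/19. 19⁻¹ ≡ 26 (mod 29), so λ ≡ 23·26 ≡ 18.
  x = λ² - 26 - 26 = 324 - 52 ≡ 11; y = λ·(26 - 11) - 24 ≡ 14. → (11, 14)
3G: (11, 14) + (26, 24). λ = (24 - 14)/(26 - 11) ≡ 10/15 mod 29. 15⁻¹ ≡ 2 (mod 29) since 15·2 = 30 ≡ 1, so λ ≡ 20.
  x = λ² - 11 - 26 = 400 - 37 ≡ 15; y = λ·(11 - 15) - 14 ≡ 22. → (15, 22)
3G = (15, 22).
Next 3H:
Repeated addition: build up to 3H.
2H: tangent at (4, 28): λ = (3·4² + 25)/(2·28) ≡ 15/27. 27⁻¹ ≡ 14 (mod 29) since 27·14 = 378 ≡ 1, so λ ≡ 15·14 ≡ 7.
  x = λ² - 4 - 4 = 49 - 8 ≡ 12; y = λ·(4 - 12) - 28 ≡ 3. → (12, 3)
3H: (12, 3) + (4, 28). λ = (28 - 3)/(4 - 12) ≡ 25/21 mod 29. 21⁻¹ ≡ 18 (mod 29), so λ ≡ 15.
  x = λ² - 12 - 4 = 225 - 16 ≡ 6; y = λ·(12 - 6) - 3 ≡ 0. → (6, 0)
3H = (6, 0).
Finally 3G + 3H:
(15, 22) + (6, 0). λ = (0 - 22)/(6 - 15) ≡ 7/20 mod 29. 20⁻¹ ≡ 16 (mod 29) since 20·16 = 320 ≡ 1, so λ ≡ 25.
  x = λ² - 15 - 6 = 625 - 21 ≡ 24; y = λ·(15 - 24) - 22 ≡ 14. → (24, 14)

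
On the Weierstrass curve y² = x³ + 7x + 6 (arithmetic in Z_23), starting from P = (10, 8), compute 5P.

Double-and-add on 5 = (101)₂. Start with P = (10, 8) for the leading 1-bit.
double: tangent at (10, 8): λ = (3·10² + 7)/(2·8) ≡ 8/16. 16⁻¹ ≡ 13 (mod 23), so λ ≡ 8·13 ≡ 12.
  x = λ² - 10 - 10 = 144 - 20 ≡ 9; y = λ·(10 - 9) - 8 ≡ 4. → (9, 4)
double: tangent at (9, 4): λ = (3·9² + 7)/(2·4) ≡ 20/8. 8⁻¹ ≡ 3 (mod 23), so λ ≡ 20·3 ≡ 14.
  x = λ² - 9 - 9 = 196 - 18 ≡ 17; y = λ·(9 - 17) - 4 ≡ 22. → (17, 22)
add P: (17, 22) + (10, 8). λ = (8 - 22)/(10 - 17) ≡ 9/16 mod 23. 16⁻¹ ≡ 13 (mod 23), so λ ≡ 2.
  x = λ² - 17 - 10 = 4 - 27 ≡ 0; y = λ·(17 - 0) - 22 ≡ 12. → (0, 12)

(0, 12)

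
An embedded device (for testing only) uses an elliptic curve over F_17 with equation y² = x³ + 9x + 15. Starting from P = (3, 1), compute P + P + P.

(10, 0)

Repeated addition: build up to 3P.
2P: tangent at (3, 1): λ = (3·3² + 9)/(2·1) ≡ 2/2. 2⁻¹ ≡ 9 (mod 17) since 2·9 = 18 ≡ 1, so λ ≡ 2·9 ≡ 1.
  x = λ² - 3 - 3 = 1 - 6 ≡ 12; y = λ·(3 - 12) - 1 ≡ 7. → (12, 7)
3P: (12, 7) + (3, 1). λ = (1 - 7)/(3 - 12) ≡ 11/8 mod 17. 8⁻¹ ≡ 15 (mod 17) since 8·15 = 120 ≡ 1, so λ ≡ 12.
  x = λ² - 12 - 3 = 144 - 15 ≡ 10; y = λ·(12 - 10) - 7 ≡ 0. → (10, 0)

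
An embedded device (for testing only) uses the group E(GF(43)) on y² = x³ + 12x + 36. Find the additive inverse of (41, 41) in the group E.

-(41, 41) = (41, -41 mod 43) = (41, 2).

(41, 2)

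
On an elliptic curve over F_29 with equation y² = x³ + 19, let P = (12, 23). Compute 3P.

(22, 16)

Repeated addition: build up to 3P.
2P: tangent at (12, 23): λ = (3·12² + 0)/(2·23) ≡ 26/17. 17⁻¹ ≡ 12 (mod 29) since 17·12 = 204 ≡ 1, so λ ≡ 26·12 ≡ 22.
  x = λ² - 12 - 12 = 484 - 24 ≡ 25; y = λ·(12 - 25) - 23 ≡ 10. → (25, 10)
3P: (25, 10) + (12, 23). λ = (23 - 10)/(12 - 25) ≡ 13/16 mod 29. 16⁻¹ ≡ 20 (mod 29) since 16·20 = 320 ≡ 1, so λ ≡ 28.
  x = λ² - 25 - 12 = 784 - 37 ≡ 22; y = λ·(25 - 22) - 10 ≡ 16. → (22, 16)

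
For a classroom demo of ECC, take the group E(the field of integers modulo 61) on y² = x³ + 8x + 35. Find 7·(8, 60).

Write Q = (8, 60).
Repeated addition: build up to 7Q.
2Q: tangent at (8, 60): λ = (3·8² + 8)/(2·60) ≡ 17/59. 59⁻¹ ≡ 30 (mod 61) since 59·30 = 1770 ≡ 1, so λ ≡ 17·30 ≡ 22.
  x = λ² - 8 - 8 = 484 - 16 ≡ 41; y = λ·(8 - 41) - 60 ≡ 7. → (41, 7)
3Q: (41, 7) + (8, 60). λ = (60 - 7)/(8 - 41) ≡ 53/28 mod 61. 28⁻¹ ≡ 24 (mod 61), so λ ≡ 52.
  x = λ² - 41 - 8 = 2704 - 49 ≡ 32; y = λ·(41 - 32) - 7 ≡ 34. → (32, 34)
4Q: (32, 34) + (8, 60). λ = (60 - 34)/(8 - 32) ≡ 26/37 mod 61. 37⁻¹ ≡ 33 (mod 61) since 37·33 = 1221 ≡ 1, so λ ≡ 4.
  x = λ² - 32 - 8 = 16 - 40 ≡ 37; y = λ·(32 - 37) - 34 ≡ 7. → (37, 7)
5Q: (37, 7) + (8, 60). λ = (60 - 7)/(8 - 37) ≡ 53/32 mod 61. 32⁻¹ ≡ 21 (mod 61) since 32·21 = 672 ≡ 1, so λ ≡ 15.
  x = λ² - 37 - 8 = 225 - 45 ≡ 58; y = λ·(37 - 58) - 7 ≡ 44. → (58, 44)
6Q: (58, 44) + (8, 60). λ = (60 - 44)/(8 - 58) ≡ 16/11 mod 61. 11⁻¹ ≡ 50 (mod 61), so λ ≡ 7.
  x = λ² - 58 - 8 = 49 - 66 ≡ 44; y = λ·(58 - 44) - 44 ≡ 54. → (44, 54)
7Q: (44, 54) + (8, 60). λ = (60 - 54)/(8 - 44) ≡ 6/25 mod 61. 25⁻¹ ≡ 22 (mod 61) since 25·22 = 550 ≡ 1, so λ ≡ 10.
  x = λ² - 44 - 8 = 100 - 52 ≡ 48; y = λ·(44 - 48) - 54 ≡ 28. → (48, 28)

(48, 28)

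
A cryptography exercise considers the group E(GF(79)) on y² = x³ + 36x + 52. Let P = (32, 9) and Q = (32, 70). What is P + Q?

The two points share x = 32 and their y-coordinates satisfy 9 + 70 ≡ 0 (mod 79), so they are inverses. Their sum is O.

O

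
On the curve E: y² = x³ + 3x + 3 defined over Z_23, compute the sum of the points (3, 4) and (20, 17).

(13, 10)

(3, 4) + (20, 17). λ = (17 - 4)/(20 - 3) ≡ 13/17 mod 23. 17⁻¹ ≡ 19 (mod 23), so λ ≡ 17.
  x = λ² - 3 - 20 = 289 - 23 ≡ 13; y = λ·(3 - 13) - 4 ≡ 10. → (13, 10)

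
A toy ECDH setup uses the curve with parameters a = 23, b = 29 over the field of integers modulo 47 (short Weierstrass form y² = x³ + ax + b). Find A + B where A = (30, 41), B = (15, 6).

(44, 36)

(30, 41) + (15, 6). λ = (6 - 41)/(15 - 30) ≡ 12/32 mod 47. 32⁻¹ ≡ 25 (mod 47) since 32·25 = 800 ≡ 1, so λ ≡ 18.
  x = λ² - 30 - 15 = 324 - 45 ≡ 44; y = λ·(30 - 44) - 41 ≡ 36. → (44, 36)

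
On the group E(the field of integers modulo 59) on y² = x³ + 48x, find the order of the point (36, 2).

2P: tangent at (36, 2): λ = (3·36² + 48)/(2·2) ≡ 42/4. 4⁻¹ ≡ 15 (mod 59) since 4·15 = 60 ≡ 1, so λ ≡ 42·15 ≡ 40.
  x = λ² - 36 - 36 = 1600 - 72 ≡ 53; y = λ·(36 - 53) - 2 ≡ 26. → (53, 26)
3P: (53, 26) + (36, 2). λ = (2 - 26)/(36 - 53) ≡ 35/42 mod 59. 42⁻¹ ≡ 52 (mod 59), so λ ≡ 50.
  x = λ² - 53 - 36 = 2500 - 89 ≡ 51; y = λ·(53 - 51) - 26 ≡ 15. → (51, 15)
4P: (51, 15) + (36, 2). λ = (2 - 15)/(36 - 51) ≡ 46/44 mod 59. 44⁻¹ ≡ 55 (mod 59) since 44·55 = 2420 ≡ 1, so λ ≡ 52.
  x = λ² - 51 - 36 = 2704 - 87 ≡ 21; y = λ·(51 - 21) - 15 ≡ 11. → (21, 11)
5P: (21, 11) + (36, 2). λ = (2 - 11)/(36 - 21) ≡ 50/15 mod 59. 15⁻¹ ≡ 4 (mod 59), so λ ≡ 23.
  x = λ² - 21 - 36 = 529 - 57 ≡ 0; y = λ·(21 - 0) - 11 ≡ 0. → (0, 0)
6P: (0, 0) + (36, 2). λ = (2 - 0)/(36 - 0) ≡ 2/36 mod 59. 36⁻¹ ≡ 41 (mod 59) since 36·41 = 1476 ≡ 1, so λ ≡ 23.
  x = λ² - 0 - 36 = 529 - 36 ≡ 21; y = λ·(0 - 21) - 0 ≡ 48. → (21, 48)
7P: (21, 48) + (36, 2). λ = (2 - 48)/(36 - 21) ≡ 13/15 mod 59. 15⁻¹ ≡ 4 (mod 59), so λ ≡ 52.
  x = λ² - 21 - 36 = 2704 - 57 ≡ 51; y = λ·(21 - 51) - 48 ≡ 44. → (51, 44)
8P: (51, 44) + (36, 2). λ = (2 - 44)/(36 - 51) ≡ 17/44 mod 59. 44⁻¹ ≡ 55 (mod 59), so λ ≡ 50.
  x = λ² - 51 - 36 = 2500 - 87 ≡ 53; y = λ·(51 - 53) - 44 ≡ 33. → (53, 33)
9P: (53, 33) + (36, 2). λ = (2 - 33)/(36 - 53) ≡ 28/42 mod 59. 42⁻¹ ≡ 52 (mod 59) since 42·52 = 2184 ≡ 1, so λ ≡ 40.
  x = λ² - 53 - 36 = 1600 - 89 ≡ 36; y = λ·(53 - 36) - 33 ≡ 57. → (36, 57)
10P: (36, 57) + (36, 2): same x and y₁ ≡ -y₂, so the sum is 𝒪.
10P = 𝒪, so the order is 10.

10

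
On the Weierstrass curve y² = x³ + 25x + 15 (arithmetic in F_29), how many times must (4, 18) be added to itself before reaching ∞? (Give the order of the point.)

12

2P: tangent at (4, 18): λ = (3·4² + 25)/(2·18) ≡ 15/7. 7⁻¹ ≡ 25 (mod 29), so λ ≡ 15·25 ≡ 27.
  x = λ² - 4 - 4 = 729 - 8 ≡ 25; y = λ·(4 - 25) - 18 ≡ 24. → (25, 24)
3P: (25, 24) + (4, 18). λ = (18 - 24)/(4 - 25) ≡ 23/8 mod 29. 8⁻¹ ≡ 11 (mod 29), so λ ≡ 21.
  x = λ² - 25 - 4 = 441 - 29 ≡ 6; y = λ·(25 - 6) - 24 ≡ 27. → (6, 27)
4P: (6, 27) + (4, 18). λ = (18 - 27)/(4 - 6) ≡ 20/27 mod 29. 27⁻¹ ≡ 14 (mod 29), so λ ≡ 19.
  x = λ² - 6 - 4 = 361 - 10 ≡ 3; y = λ·(6 - 3) - 27 ≡ 1. → (3, 1)
5P: (3, 1) + (4, 18). λ = (18 - 1)/(4 - 3) ≡ 17/1 mod 29. 1⁻¹ ≡ 1 (mod 29) since 1·1 = 1 ≡ 1, so λ ≡ 17.
  x = λ² - 3 - 4 = 289 - 7 ≡ 21; y = λ·(3 - 21) - 1 ≡ 12. → (21, 12)
6P: (21, 12) + (4, 18). λ = (18 - 12)/(4 - 21) ≡ 6/12 mod 29. 12⁻¹ ≡ 17 (mod 29) since 12·17 = 204 ≡ 1, so λ ≡ 15.
  x = λ² - 21 - 4 = 225 - 25 ≡ 26; y = λ·(21 - 26) - 12 ≡ 0. → (26, 0)
7P: (26, 0) + (4, 18). λ = (18 - 0)/(4 - 26) ≡ 18/7 mod 29. 7⁻¹ ≡ 25 (mod 29), so λ ≡ 15.
  x = λ² - 26 - 4 = 225 - 30 ≡ 21; y = λ·(26 - 21) - 0 ≡ 17. → (21, 17)
8P: (21, 17) + (4, 18). λ = (18 - 17)/(4 - 21) ≡ 1/12 mod 29. 12⁻¹ ≡ 17 (mod 29), so λ ≡ 17.
  x = λ² - 21 - 4 = 289 - 25 ≡ 3; y = λ·(21 - 3) - 17 ≡ 28. → (3, 28)
9P: (3, 28) + (4, 18). λ = (18 - 28)/(4 - 3) ≡ 19/1 mod 29. 1⁻¹ ≡ 1 (mod 29), so λ ≡ 19.
  x = λ² - 3 - 4 = 361 - 7 ≡ 6; y = λ·(3 - 6) - 28 ≡ 2. → (6, 2)
10P: (6, 2) + (4, 18). λ = (18 - 2)/(4 - 6) ≡ 16/27 mod 29. 27⁻¹ ≡ 14 (mod 29) since 27·14 = 378 ≡ 1, so λ ≡ 21.
  x = λ² - 6 - 4 = 441 - 10 ≡ 25; y = λ·(6 - 25) - 2 ≡ 5. → (25, 5)
11P: (25, 5) + (4, 18). λ = (18 - 5)/(4 - 25) ≡ 13/8 mod 29. 8⁻¹ ≡ 11 (mod 29) since 8·11 = 88 ≡ 1, so λ ≡ 27.
  x = λ² - 25 - 4 = 729 - 29 ≡ 4; y = λ·(25 - 4) - 5 ≡ 11. → (4, 11)
12P: (4, 11) + (4, 18): same x and y₁ ≡ -y₂, so the sum is ∞.
12P = ∞, so the order is 12.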